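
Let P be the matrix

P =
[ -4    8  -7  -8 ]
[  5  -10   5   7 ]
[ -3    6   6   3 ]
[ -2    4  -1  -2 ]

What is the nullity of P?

Row reduce to echelon form.
R2 ← R2 + (5/4)·R1: [0, 0, -15/4, -3]
R3 ← R3 − (3/4)·R1: [0, 0, 45/4, 9]
R4 ← R4 − (1/2)·R1: [0, 0, 5/2, 2]
R3 ← R3 + (3)·R2: [0, 0, 0, 0]
R4 ← R4 + (2/3)·R2: [0, 0, 0, 0]
2 nonzero rows, so rank(P) = 2.
P has 4 columns; by rank–nullity, nullity = 4 − 2 = 2.

2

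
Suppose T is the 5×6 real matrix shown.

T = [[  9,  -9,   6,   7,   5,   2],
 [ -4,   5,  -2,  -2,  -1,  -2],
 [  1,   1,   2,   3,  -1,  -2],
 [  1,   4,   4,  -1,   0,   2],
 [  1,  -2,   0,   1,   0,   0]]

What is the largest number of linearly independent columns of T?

4

Row reduce to echelon form.
R2 ← R2 + (4/9)·R1: [0, 1, 2/3, 10/9, 11/9, -10/9]
R3 ← R3 − (1/9)·R1: [0, 2, 4/3, 20/9, -14/9, -20/9]
R4 ← R4 − (1/9)·R1: [0, 5, 10/3, -16/9, -5/9, 16/9]
R5 ← R5 − (1/9)·R1: [0, -1, -2/3, 2/9, -5/9, -2/9]
R3 ← R3 − (2)·R2: [0, 0, 0, 0, -4, 0]
R4 ← R4 − (5)·R2: [0, 0, 0, -22/3, -20/3, 22/3]
R5 ← R5 + R2: [0, 0, 0, 4/3, 2/3, -4/3]
Swap R3 ↔ R4
R5 ← R5 + (2/11)·R3: [0, 0, 0, 0, -6/11, 0]
R5 ← R5 − (3/22)·R4: [0, 0, 0, 0, 0, 0]
Echelon form has 4 nonzero rows, so rank(T) = 4.
The rank gives the maximum number of linearly independent columns: 4.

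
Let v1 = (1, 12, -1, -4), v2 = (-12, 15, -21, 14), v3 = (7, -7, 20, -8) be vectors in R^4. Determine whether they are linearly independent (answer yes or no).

yes

Form the matrix with these vectors as rows and row reduce.
R2 ← R2 + (12)·R1: [0, 159, -33, -34]
R3 ← R3 − (7)·R1: [0, -91, 27, 20]
R3 ← R3 + (91/159)·R2: [0, 0, 430/53, 86/159]
3 nonzero rows, so the 3 vectors span a space of dimension 3.
Since 3 = 3, the vectors are linearly independent.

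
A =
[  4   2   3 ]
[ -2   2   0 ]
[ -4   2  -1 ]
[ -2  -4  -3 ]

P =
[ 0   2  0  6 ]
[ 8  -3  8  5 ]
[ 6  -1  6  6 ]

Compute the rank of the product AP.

2

First compute AP:
[[ 34,  -1,  34,  52],
 [ 16, -10,  16,  -2],
 [ 10, -13,  10, -20],
 [-50,  11, -50, -50]]
Now row reduce the product.
R2 ← R2 − (8/17)·R1: [0, -162/17, 0, -450/17]
R3 ← R3 − (5/17)·R1: [0, -216/17, 0, -600/17]
R4 ← R4 + (25/17)·R1: [0, 162/17, 0, 450/17]
R3 ← R3 − (4/3)·R2: [0, 0, 0, 0]
R4 ← R4 + R2: [0, 0, 0, 0]
2 nonzero rows, so rank(AP) = 2.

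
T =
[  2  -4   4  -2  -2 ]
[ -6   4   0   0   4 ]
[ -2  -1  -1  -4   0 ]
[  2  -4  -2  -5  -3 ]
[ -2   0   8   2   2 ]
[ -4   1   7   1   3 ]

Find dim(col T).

3

Row reduce to echelon form.
R2 ← R2 + (3)·R1: [0, -8, 12, -6, -2]
R3 ← R3 + R1: [0, -5, 3, -6, -2]
R4 ← R4 − R1: [0, 0, -6, -3, -1]
R5 ← R5 + R1: [0, -4, 12, 0, 0]
R6 ← R6 + (2)·R1: [0, -7, 15, -3, -1]
R3 ← R3 − (5/8)·R2: [0, 0, -9/2, -9/4, -3/4]
R5 ← R5 − (1/2)·R2: [0, 0, 6, 3, 1]
R6 ← R6 − (7/8)·R2: [0, 0, 9/2, 9/4, 3/4]
R4 ← R4 − (4/3)·R3: [0, 0, 0, 0, 0]
R5 ← R5 + (4/3)·R3: [0, 0, 0, 0, 0]
R6 ← R6 + R3: [0, 0, 0, 0, 0]
Echelon form has 3 nonzero rows, so rank(T) = 3.
The column space has dimension equal to the rank: 3.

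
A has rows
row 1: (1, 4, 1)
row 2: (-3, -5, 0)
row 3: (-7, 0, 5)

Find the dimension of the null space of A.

Row reduce to echelon form.
R2 ← R2 + (3)·R1: [0, 7, 3]
R3 ← R3 + (7)·R1: [0, 28, 12]
R3 ← R3 − (4)·R2: [0, 0, 0]
2 nonzero rows, so rank(A) = 2.
A has 3 columns; by rank–nullity, nullity = 3 − 2 = 1.

1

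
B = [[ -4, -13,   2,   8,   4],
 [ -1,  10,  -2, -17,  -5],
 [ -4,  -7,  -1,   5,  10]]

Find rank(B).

Row reduce to echelon form.
R2 ← R2 − (1/4)·R1: [0, 53/4, -5/2, -19, -6]
R3 ← R3 − R1: [0, 6, -3, -3, 6]
R3 ← R3 − (24/53)·R2: [0, 0, -99/53, 297/53, 462/53]
Echelon form has 3 nonzero rows, so rank(B) = 3.

3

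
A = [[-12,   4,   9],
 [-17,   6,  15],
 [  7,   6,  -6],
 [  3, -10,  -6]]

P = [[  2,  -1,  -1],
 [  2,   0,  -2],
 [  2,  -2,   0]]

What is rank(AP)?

2

First compute AP:
[[  2,  -6,   4],
 [  8, -13,   5],
 [ 14,   5, -19],
 [-26,   9,  17]]
Now row reduce the product.
R2 ← R2 − (4)·R1: [0, 11, -11]
R3 ← R3 − (7)·R1: [0, 47, -47]
R4 ← R4 + (13)·R1: [0, -69, 69]
R3 ← R3 − (47/11)·R2: [0, 0, 0]
R4 ← R4 + (69/11)·R2: [0, 0, 0]
2 nonzero rows, so rank(AP) = 2.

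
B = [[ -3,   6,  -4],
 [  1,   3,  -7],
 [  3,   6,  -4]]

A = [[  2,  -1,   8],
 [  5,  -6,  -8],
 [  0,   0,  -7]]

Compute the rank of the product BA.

First compute BA:
[[ 24, -33, -44],
 [ 17, -19,  33],
 [ 36, -39,   4]]
Now row reduce the product.
R2 ← R2 − (17/24)·R1: [0, 35/8, 385/6]
R3 ← R3 − (3/2)·R1: [0, 21/2, 70]
R3 ← R3 − (12/5)·R2: [0, 0, -84]
3 nonzero rows, so rank(BA) = 3.

3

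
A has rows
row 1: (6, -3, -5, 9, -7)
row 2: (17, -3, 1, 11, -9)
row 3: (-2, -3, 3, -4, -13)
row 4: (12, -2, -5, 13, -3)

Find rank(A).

4

Row reduce to echelon form.
R2 ← R2 − (17/6)·R1: [0, 11/2, 91/6, -29/2, 65/6]
R3 ← R3 + (1/3)·R1: [0, -4, 4/3, -1, -46/3]
R4 ← R4 − (2)·R1: [0, 4, 5, -5, 11]
R3 ← R3 + (8/11)·R2: [0, 0, 136/11, -127/11, -82/11]
R4 ← R4 − (8/11)·R2: [0, 0, -199/33, 61/11, 103/33]
R4 ← R4 + (199/408)·R3: [0, 0, 0, -35/408, -35/68]
Echelon form has 4 nonzero rows, so rank(A) = 4.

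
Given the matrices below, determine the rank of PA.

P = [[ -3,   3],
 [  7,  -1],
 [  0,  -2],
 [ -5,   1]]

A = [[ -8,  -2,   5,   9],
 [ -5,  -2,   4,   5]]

2

First compute PA:
[[  9,   0,  -3, -12],
 [-51, -12,  31,  58],
 [ 10,   4,  -8, -10],
 [ 35,   8, -21, -40]]
Now row reduce the product.
R2 ← R2 + (17/3)·R1: [0, -12, 14, -10]
R3 ← R3 − (10/9)·R1: [0, 4, -14/3, 10/3]
R4 ← R4 − (35/9)·R1: [0, 8, -28/3, 20/3]
R3 ← R3 + (1/3)·R2: [0, 0, 0, 0]
R4 ← R4 + (2/3)·R2: [0, 0, 0, 0]
2 nonzero rows, so rank(PA) = 2.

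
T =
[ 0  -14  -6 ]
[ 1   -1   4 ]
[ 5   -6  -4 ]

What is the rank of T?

3

Row reduce to echelon form.
Swap R1 ↔ R2
R3 ← R3 − (5)·R1: [0, -1, -24]
R3 ← R3 − (1/14)·R2: [0, 0, -165/7]
Echelon form has 3 nonzero rows, so rank(T) = 3.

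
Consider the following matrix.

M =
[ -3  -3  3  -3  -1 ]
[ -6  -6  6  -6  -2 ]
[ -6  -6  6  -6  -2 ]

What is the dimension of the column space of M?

Row reduce to echelon form.
R2 ← R2 − (2)·R1: [0, 0, 0, 0, 0]
R3 ← R3 − (2)·R1: [0, 0, 0, 0, 0]
Echelon form has 1 nonzero row, so rank(M) = 1.
The column space has dimension equal to the rank: 1.

1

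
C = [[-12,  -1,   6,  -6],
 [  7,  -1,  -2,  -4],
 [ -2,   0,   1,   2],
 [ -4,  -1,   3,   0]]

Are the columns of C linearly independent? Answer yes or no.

Row reduce C to echelon form.
R2 ← R2 + (7/12)·R1: [0, -19/12, 3/2, -15/2]
R3 ← R3 − (1/6)·R1: [0, 1/6, 0, 3]
R4 ← R4 − (1/3)·R1: [0, -2/3, 1, 2]
R3 ← R3 + (2/19)·R2: [0, 0, 3/19, 42/19]
R4 ← R4 − (8/19)·R2: [0, 0, 7/19, 98/19]
R4 ← R4 − (7/3)·R3: [0, 0, 0, 0]
3 pivots among 4 columns.
Only 3 < 4 pivot columns, so the columns are linearly dependent.

no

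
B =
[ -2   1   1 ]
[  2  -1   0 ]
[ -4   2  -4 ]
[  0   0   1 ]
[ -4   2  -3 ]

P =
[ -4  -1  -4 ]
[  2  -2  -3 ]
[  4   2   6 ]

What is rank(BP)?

First compute BP:
[[ 14,   2,  11],
 [-10,   0,  -5],
 [  4,  -8, -14],
 [  4,   2,   6],
 [  8,  -6,  -8]]
Now row reduce the product.
R2 ← R2 + (5/7)·R1: [0, 10/7, 20/7]
R3 ← R3 − (2/7)·R1: [0, -60/7, -120/7]
R4 ← R4 − (2/7)·R1: [0, 10/7, 20/7]
R5 ← R5 − (4/7)·R1: [0, -50/7, -100/7]
R3 ← R3 + (6)·R2: [0, 0, 0]
R4 ← R4 − R2: [0, 0, 0]
R5 ← R5 + (5)·R2: [0, 0, 0]
2 nonzero rows, so rank(BP) = 2.

2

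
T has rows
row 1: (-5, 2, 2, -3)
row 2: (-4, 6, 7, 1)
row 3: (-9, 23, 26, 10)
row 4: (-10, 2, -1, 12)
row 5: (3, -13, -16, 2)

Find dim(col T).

4

Row reduce to echelon form.
R2 ← R2 − (4/5)·R1: [0, 22/5, 27/5, 17/5]
R3 ← R3 − (9/5)·R1: [0, 97/5, 112/5, 77/5]
R4 ← R4 − (2)·R1: [0, -2, -5, 18]
R5 ← R5 + (3/5)·R1: [0, -59/5, -74/5, 1/5]
R3 ← R3 − (97/22)·R2: [0, 0, -31/22, 9/22]
R4 ← R4 + (5/11)·R2: [0, 0, -28/11, 215/11]
R5 ← R5 + (59/22)·R2: [0, 0, -7/22, 205/22]
R4 ← R4 − (56/31)·R3: [0, 0, 0, 583/31]
R5 ← R5 − (7/31)·R3: [0, 0, 0, 286/31]
R5 ← R5 − (26/53)·R4: [0, 0, 0, 0]
Echelon form has 4 nonzero rows, so rank(T) = 4.
The column space has dimension equal to the rank: 4.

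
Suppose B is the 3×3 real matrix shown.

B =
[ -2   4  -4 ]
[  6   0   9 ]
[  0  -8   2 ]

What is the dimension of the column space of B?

Row reduce to echelon form.
R2 ← R2 + (3)·R1: [0, 12, -3]
R3 ← R3 + (2/3)·R2: [0, 0, 0]
Echelon form has 2 nonzero rows, so rank(B) = 2.
The column space has dimension equal to the rank: 2.

2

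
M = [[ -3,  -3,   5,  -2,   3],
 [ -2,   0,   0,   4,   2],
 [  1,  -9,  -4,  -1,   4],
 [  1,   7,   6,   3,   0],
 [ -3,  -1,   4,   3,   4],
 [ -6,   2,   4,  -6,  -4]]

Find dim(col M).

4

Row reduce to echelon form.
R2 ← R2 − (2/3)·R1: [0, 2, -10/3, 16/3, 0]
R3 ← R3 + (1/3)·R1: [0, -10, -7/3, -5/3, 5]
R4 ← R4 + (1/3)·R1: [0, 6, 23/3, 7/3, 1]
R5 ← R5 − R1: [0, 2, -1, 5, 1]
R6 ← R6 − (2)·R1: [0, 8, -6, -2, -10]
R3 ← R3 + (5)·R2: [0, 0, -19, 25, 5]
R4 ← R4 − (3)·R2: [0, 0, 53/3, -41/3, 1]
R5 ← R5 − R2: [0, 0, 7/3, -1/3, 1]
R6 ← R6 − (4)·R2: [0, 0, 22/3, -70/3, -10]
R4 ← R4 + (53/57)·R3: [0, 0, 0, 182/19, 322/57]
R5 ← R5 + (7/57)·R3: [0, 0, 0, 52/19, 92/57]
R6 ← R6 + (22/57)·R3: [0, 0, 0, -260/19, -460/57]
R5 ← R5 − (2/7)·R4: [0, 0, 0, 0, 0]
R6 ← R6 + (10/7)·R4: [0, 0, 0, 0, 0]
Echelon form has 4 nonzero rows, so rank(M) = 4.
The column space has dimension equal to the rank: 4.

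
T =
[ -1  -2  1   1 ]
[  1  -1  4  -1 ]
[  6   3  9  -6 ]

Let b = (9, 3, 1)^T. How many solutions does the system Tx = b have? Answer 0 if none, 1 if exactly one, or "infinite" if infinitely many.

0

Row reduce the augmented matrix [T | b].
R2 ← R2 + R1: [0, -3, 5, 0, 12]
R3 ← R3 + (6)·R1: [0, -9, 15, 0, 55]
R3 ← R3 − (3)·R2: [0, 0, 0, 0, 19]
The echelon form has 3 nonzero rows; the last pivot sits in the augmented column, so rank(T) = 2 but rank([T|b]) = 3.
Since the ranks differ, the system is inconsistent.
It has no solutions.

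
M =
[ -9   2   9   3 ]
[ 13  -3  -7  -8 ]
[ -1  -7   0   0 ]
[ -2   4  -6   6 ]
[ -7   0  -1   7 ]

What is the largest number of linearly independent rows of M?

Row reduce to echelon form.
R2 ← R2 + (13/9)·R1: [0, -1/9, 6, -11/3]
R3 ← R3 − (1/9)·R1: [0, -65/9, -1, -1/3]
R4 ← R4 − (2/9)·R1: [0, 32/9, -8, 16/3]
R5 ← R5 − (7/9)·R1: [0, -14/9, -8, 14/3]
R3 ← R3 − (65)·R2: [0, 0, -391, 238]
R4 ← R4 + (32)·R2: [0, 0, 184, -112]
R5 ← R5 − (14)·R2: [0, 0, -92, 56]
R4 ← R4 + (8/17)·R3: [0, 0, 0, 0]
R5 ← R5 − (4/17)·R3: [0, 0, 0, 0]
Echelon form has 3 nonzero rows, so rank(M) = 3.
The rank gives the maximum number of linearly independent rows: 3.

3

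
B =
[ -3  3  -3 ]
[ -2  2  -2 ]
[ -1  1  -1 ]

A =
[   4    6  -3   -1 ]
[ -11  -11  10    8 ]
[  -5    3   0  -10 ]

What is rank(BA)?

1

First compute BA:
[[-30, -60,  39,  57],
 [-20, -40,  26,  38],
 [-10, -20,  13,  19]]
Now row reduce the product.
R2 ← R2 − (2/3)·R1: [0, 0, 0, 0]
R3 ← R3 − (1/3)·R1: [0, 0, 0, 0]
1 nonzero row, so rank(BA) = 1.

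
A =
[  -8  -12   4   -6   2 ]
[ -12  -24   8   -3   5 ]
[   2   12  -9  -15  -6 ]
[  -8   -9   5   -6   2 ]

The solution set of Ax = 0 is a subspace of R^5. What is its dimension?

2

Row reduce to echelon form.
R2 ← R2 − (3/2)·R1: [0, -6, 2, 6, 2]
R3 ← R3 + (1/4)·R1: [0, 9, -8, -33/2, -11/2]
R4 ← R4 − R1: [0, 3, 1, 0, 0]
R3 ← R3 + (3/2)·R2: [0, 0, -5, -15/2, -5/2]
R4 ← R4 + (1/2)·R2: [0, 0, 2, 3, 1]
R4 ← R4 + (2/5)·R3: [0, 0, 0, 0, 0]
3 nonzero rows, so rank(A) = 3.
A has 5 columns; by rank–nullity, nullity = 5 − 3 = 2.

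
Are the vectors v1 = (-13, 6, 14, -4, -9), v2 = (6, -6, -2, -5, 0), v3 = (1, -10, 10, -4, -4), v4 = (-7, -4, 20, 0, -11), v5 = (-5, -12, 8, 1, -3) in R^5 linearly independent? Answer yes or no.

yes

Form the matrix with these vectors as rows and row reduce.
R2 ← R2 + (6/13)·R1: [0, -42/13, 58/13, -89/13, -54/13]
R3 ← R3 + (1/13)·R1: [0, -124/13, 144/13, -56/13, -61/13]
R4 ← R4 − (7/13)·R1: [0, -94/13, 162/13, 28/13, -80/13]
R5 ← R5 − (5/13)·R1: [0, -186/13, 34/13, 33/13, 6/13]
R3 ← R3 − (62/21)·R2: [0, 0, -44/21, 334/21, 53/7]
R4 ← R4 − (47/21)·R2: [0, 0, 52/21, 367/21, 22/7]
R5 ← R5 − (31/7)·R2: [0, 0, -120/7, 230/7, 132/7]
R4 ← R4 + (13/11)·R3: [0, 0, 0, 399/11, 133/11]
R5 ← R5 − (90/11)·R3: [0, 0, 0, -1070/11, -474/11]
R5 ← R5 + (1070/399)·R4: [0, 0, 0, 0, -32/3]
5 nonzero rows, so the 5 vectors span a space of dimension 5.
Since 5 = 5, the vectors are linearly independent.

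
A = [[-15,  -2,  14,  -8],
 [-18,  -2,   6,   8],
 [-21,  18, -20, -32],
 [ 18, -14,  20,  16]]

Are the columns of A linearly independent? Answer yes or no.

no

Row reduce A to echelon form.
R2 ← R2 − (6/5)·R1: [0, 2/5, -54/5, 88/5]
R3 ← R3 − (7/5)·R1: [0, 104/5, -198/5, -104/5]
R4 ← R4 + (6/5)·R1: [0, -82/5, 184/5, 32/5]
R3 ← R3 − (52)·R2: [0, 0, 522, -936]
R4 ← R4 + (41)·R2: [0, 0, -406, 728]
R4 ← R4 + (7/9)·R3: [0, 0, 0, 0]
3 pivots among 4 columns.
Only 3 < 4 pivot columns, so the columns are linearly dependent.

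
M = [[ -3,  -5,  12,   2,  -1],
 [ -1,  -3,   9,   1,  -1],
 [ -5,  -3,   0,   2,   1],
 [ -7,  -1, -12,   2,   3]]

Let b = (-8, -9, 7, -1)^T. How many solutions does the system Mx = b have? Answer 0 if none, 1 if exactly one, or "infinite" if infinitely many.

Row reduce the augmented matrix [M | b].
R2 ← R2 − (1/3)·R1: [0, -4/3, 5, 1/3, -2/3, -19/3]
R3 ← R3 − (5/3)·R1: [0, 16/3, -20, -4/3, 8/3, 61/3]
R4 ← R4 − (7/3)·R1: [0, 32/3, -40, -8/3, 16/3, 53/3]
R3 ← R3 + (4)·R2: [0, 0, 0, 0, 0, -5]
R4 ← R4 + (8)·R2: [0, 0, 0, 0, 0, -33]
R4 ← R4 − (33/5)·R3: [0, 0, 0, 0, 0, 0]
The echelon form has 3 nonzero rows; the last pivot sits in the augmented column, so rank(M) = 2 but rank([M|b]) = 3.
Since the ranks differ, the system is inconsistent.
It has no solutions.

0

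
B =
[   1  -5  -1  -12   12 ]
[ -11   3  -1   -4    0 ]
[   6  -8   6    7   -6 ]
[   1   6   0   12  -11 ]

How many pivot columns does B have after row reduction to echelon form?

Row reduce to echelon form.
R2 ← R2 + (11)·R1: [0, -52, -12, -136, 132]
R3 ← R3 − (6)·R1: [0, 22, 12, 79, -78]
R4 ← R4 − R1: [0, 11, 1, 24, -23]
R3 ← R3 + (11/26)·R2: [0, 0, 90/13, 279/13, -288/13]
R4 ← R4 + (11/52)·R2: [0, 0, -20/13, -62/13, 64/13]
R4 ← R4 + (2/9)·R3: [0, 0, 0, 0, 0]
Echelon form has 3 nonzero rows, so rank(B) = 3.
Each nonzero row contributes one pivot column: 3 pivot columns.

3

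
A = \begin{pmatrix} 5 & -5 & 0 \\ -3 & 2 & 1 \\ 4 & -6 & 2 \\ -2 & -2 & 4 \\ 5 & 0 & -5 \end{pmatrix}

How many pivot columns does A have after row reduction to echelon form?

Row reduce to echelon form.
R2 ← R2 + (3/5)·R1: [0, -1, 1]
R3 ← R3 − (4/5)·R1: [0, -2, 2]
R4 ← R4 + (2/5)·R1: [0, -4, 4]
R5 ← R5 − R1: [0, 5, -5]
R3 ← R3 − (2)·R2: [0, 0, 0]
R4 ← R4 − (4)·R2: [0, 0, 0]
R5 ← R5 + (5)·R2: [0, 0, 0]
Echelon form has 2 nonzero rows, so rank(A) = 2.
Each nonzero row contributes one pivot column: 2 pivot columns.

2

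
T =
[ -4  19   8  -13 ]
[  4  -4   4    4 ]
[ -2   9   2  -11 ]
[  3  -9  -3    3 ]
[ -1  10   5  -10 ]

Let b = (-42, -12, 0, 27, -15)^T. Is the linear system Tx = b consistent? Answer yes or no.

Row reduce the augmented matrix [T | b].
R2 ← R2 + R1: [0, 15, 12, -9, -54]
R3 ← R3 − (1/2)·R1: [0, -1/2, -2, -9/2, 21]
R4 ← R4 + (3/4)·R1: [0, 21/4, 3, -27/4, -9/2]
R5 ← R5 − (1/4)·R1: [0, 21/4, 3, -27/4, -9/2]
R3 ← R3 + (1/30)·R2: [0, 0, -8/5, -24/5, 96/5]
R4 ← R4 − (7/20)·R2: [0, 0, -6/5, -18/5, 72/5]
R5 ← R5 − (7/20)·R2: [0, 0, -6/5, -18/5, 72/5]
R4 ← R4 − (3/4)·R3: [0, 0, 0, 0, 0]
R5 ← R5 − (3/4)·R3: [0, 0, 0, 0, 0]
The echelon form has 3 nonzero rows, and every pivot lies in the first 4 columns, so rank(T) = rank([T|b]) = 3.
The system is consistent.

yes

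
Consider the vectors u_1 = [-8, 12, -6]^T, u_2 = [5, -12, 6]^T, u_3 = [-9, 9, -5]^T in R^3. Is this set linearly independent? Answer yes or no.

Form the matrix with these vectors as rows and row reduce.
R2 ← R2 + (5/8)·R1: [0, -9/2, 9/4]
R3 ← R3 − (9/8)·R1: [0, -9/2, 7/4]
R3 ← R3 − R2: [0, 0, -1/2]
3 nonzero rows, so the 3 vectors span a space of dimension 3.
Since 3 = 3, the vectors are linearly independent.

yes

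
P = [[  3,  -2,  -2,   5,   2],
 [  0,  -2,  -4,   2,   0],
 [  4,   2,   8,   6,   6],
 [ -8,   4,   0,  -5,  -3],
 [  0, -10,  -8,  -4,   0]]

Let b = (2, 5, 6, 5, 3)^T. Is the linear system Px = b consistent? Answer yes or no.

Row reduce the augmented matrix [P | b].
R3 ← R3 − (4/3)·R1: [0, 14/3, 32/3, -2/3, 10/3, 10/3]
R4 ← R4 + (8/3)·R1: [0, -4/3, -16/3, 25/3, 7/3, 31/3]
R3 ← R3 + (7/3)·R2: [0, 0, 4/3, 4, 10/3, 15]
R4 ← R4 − (2/3)·R2: [0, 0, -8/3, 7, 7/3, 7]
R5 ← R5 − (5)·R2: [0, 0, 12, -14, 0, -22]
R4 ← R4 + (2)·R3: [0, 0, 0, 15, 9, 37]
R5 ← R5 − (9)·R3: [0, 0, 0, -50, -30, -157]
R5 ← R5 + (10/3)·R4: [0, 0, 0, 0, 0, -101/3]
The echelon form has 5 nonzero rows; the last pivot sits in the augmented column, so rank(P) = 4 but rank([P|b]) = 5.
Since the ranks differ, the system is inconsistent.

no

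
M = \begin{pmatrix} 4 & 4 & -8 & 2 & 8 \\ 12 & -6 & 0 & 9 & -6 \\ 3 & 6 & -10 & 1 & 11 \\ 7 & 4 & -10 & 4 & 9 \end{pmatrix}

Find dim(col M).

2

Row reduce to echelon form.
R2 ← R2 − (3)·R1: [0, -18, 24, 3, -30]
R3 ← R3 − (3/4)·R1: [0, 3, -4, -1/2, 5]
R4 ← R4 − (7/4)·R1: [0, -3, 4, 1/2, -5]
R3 ← R3 + (1/6)·R2: [0, 0, 0, 0, 0]
R4 ← R4 − (1/6)·R2: [0, 0, 0, 0, 0]
Echelon form has 2 nonzero rows, so rank(M) = 2.
The column space has dimension equal to the rank: 2.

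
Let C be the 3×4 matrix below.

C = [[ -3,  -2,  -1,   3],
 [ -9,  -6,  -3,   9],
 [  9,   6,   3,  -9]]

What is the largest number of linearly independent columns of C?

Row reduce to echelon form.
R2 ← R2 − (3)·R1: [0, 0, 0, 0]
R3 ← R3 + (3)·R1: [0, 0, 0, 0]
Echelon form has 1 nonzero row, so rank(C) = 1.
The rank gives the maximum number of linearly independent columns: 1.

1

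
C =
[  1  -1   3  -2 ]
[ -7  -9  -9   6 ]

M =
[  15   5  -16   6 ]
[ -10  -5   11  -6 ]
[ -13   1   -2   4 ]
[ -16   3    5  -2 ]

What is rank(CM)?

First compute CM:
[[ 18,   7, -43,  28],
 [  6,  19,  61, -36]]
Now row reduce the product.
R2 ← R2 − (1/3)·R1: [0, 50/3, 226/3, -136/3]
2 nonzero rows, so rank(CM) = 2.

2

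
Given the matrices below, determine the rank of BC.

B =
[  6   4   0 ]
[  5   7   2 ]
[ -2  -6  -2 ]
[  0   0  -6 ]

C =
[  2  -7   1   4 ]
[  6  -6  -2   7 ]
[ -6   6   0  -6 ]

First compute BC:
[[ 36, -66,  -2,  52],
 [ 40, -65,  -9,  57],
 [-28,  38,  10, -38],
 [ 36, -36,   0,  36]]
Now row reduce the product.
R2 ← R2 − (10/9)·R1: [0, 25/3, -61/9, -7/9]
R3 ← R3 + (7/9)·R1: [0, -40/3, 76/9, 22/9]
R4 ← R4 − R1: [0, 30, 2, -16]
R3 ← R3 + (8/5)·R2: [0, 0, -12/5, 6/5]
R4 ← R4 − (18/5)·R2: [0, 0, 132/5, -66/5]
R4 ← R4 + (11)·R3: [0, 0, 0, 0]
3 nonzero rows, so rank(BC) = 3.

3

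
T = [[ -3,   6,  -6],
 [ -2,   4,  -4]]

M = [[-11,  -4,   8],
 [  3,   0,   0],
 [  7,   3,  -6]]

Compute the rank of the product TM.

1

First compute TM:
[[  9,  -6,  12],
 [  6,  -4,   8]]
Now row reduce the product.
R2 ← R2 − (2/3)·R1: [0, 0, 0]
1 nonzero row, so rank(TM) = 1.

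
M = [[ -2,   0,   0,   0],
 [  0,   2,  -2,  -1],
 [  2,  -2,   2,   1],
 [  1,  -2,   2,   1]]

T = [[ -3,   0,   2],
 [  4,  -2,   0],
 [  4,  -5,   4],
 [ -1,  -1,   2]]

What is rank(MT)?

2

First compute MT:
[[  6,   0,  -4],
 [  1,   7, -10],
 [ -7,  -7,  14],
 [ -4,  -7,  12]]
Now row reduce the product.
R2 ← R2 − (1/6)·R1: [0, 7, -28/3]
R3 ← R3 + (7/6)·R1: [0, -7, 28/3]
R4 ← R4 + (2/3)·R1: [0, -7, 28/3]
R3 ← R3 + R2: [0, 0, 0]
R4 ← R4 + R2: [0, 0, 0]
2 nonzero rows, so rank(MT) = 2.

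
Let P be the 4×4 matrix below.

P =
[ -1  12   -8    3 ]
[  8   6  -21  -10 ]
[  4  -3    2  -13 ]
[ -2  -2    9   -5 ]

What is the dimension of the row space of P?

4

Row reduce to echelon form.
R2 ← R2 + (8)·R1: [0, 102, -85, 14]
R3 ← R3 + (4)·R1: [0, 45, -30, -1]
R4 ← R4 − (2)·R1: [0, -26, 25, -11]
R3 ← R3 − (15/34)·R2: [0, 0, 15/2, -122/17]
R4 ← R4 + (13/51)·R2: [0, 0, 10/3, -379/51]
R4 ← R4 − (4/9)·R3: [0, 0, 0, -649/153]
Echelon form has 4 nonzero rows, so rank(P) = 4.
The row space has dimension equal to the rank: 4.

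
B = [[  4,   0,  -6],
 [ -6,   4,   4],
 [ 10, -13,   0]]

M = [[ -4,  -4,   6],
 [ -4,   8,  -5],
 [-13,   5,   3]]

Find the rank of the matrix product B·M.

2

First compute BM:
[[ 62, -46,   6],
 [-44,  76, -44],
 [ 12, -144, 125]]
Now row reduce the product.
R2 ← R2 + (22/31)·R1: [0, 1344/31, -1232/31]
R3 ← R3 − (6/31)·R1: [0, -4188/31, 3839/31]
R3 ← R3 + (349/112)·R2: [0, 0, 0]
2 nonzero rows, so rank(BM) = 2.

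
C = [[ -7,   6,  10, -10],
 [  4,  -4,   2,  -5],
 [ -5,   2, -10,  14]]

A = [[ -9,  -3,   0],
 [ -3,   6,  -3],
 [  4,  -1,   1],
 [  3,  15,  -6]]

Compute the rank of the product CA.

2

First compute CA:
[[ 55, -103,  52],
 [-31, -113,  44],
 [ 41, 247, -100]]
Now row reduce the product.
R2 ← R2 + (31/55)·R1: [0, -9408/55, 4032/55]
R3 ← R3 − (41/55)·R1: [0, 17808/55, -7632/55]
R3 ← R3 + (53/28)·R2: [0, 0, 0]
2 nonzero rows, so rank(CA) = 2.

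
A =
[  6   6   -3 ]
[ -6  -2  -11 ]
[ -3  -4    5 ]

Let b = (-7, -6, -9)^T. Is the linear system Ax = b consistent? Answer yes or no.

no

Row reduce the augmented matrix [A | b].
R2 ← R2 + R1: [0, 4, -14, -13]
R3 ← R3 + (1/2)·R1: [0, -1, 7/2, -25/2]
R3 ← R3 + (1/4)·R2: [0, 0, 0, -63/4]
The echelon form has 3 nonzero rows; the last pivot sits in the augmented column, so rank(A) = 2 but rank([A|b]) = 3.
Since the ranks differ, the system is inconsistent.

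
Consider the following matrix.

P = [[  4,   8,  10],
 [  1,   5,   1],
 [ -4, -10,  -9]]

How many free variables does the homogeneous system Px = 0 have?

Row reduce to echelon form.
R2 ← R2 − (1/4)·R1: [0, 3, -3/2]
R3 ← R3 + R1: [0, -2, 1]
R3 ← R3 + (2/3)·R2: [0, 0, 0]
2 nonzero rows, so rank(P) = 2.
P has 3 columns; by rank–nullity, nullity = 3 − 2 = 1.

1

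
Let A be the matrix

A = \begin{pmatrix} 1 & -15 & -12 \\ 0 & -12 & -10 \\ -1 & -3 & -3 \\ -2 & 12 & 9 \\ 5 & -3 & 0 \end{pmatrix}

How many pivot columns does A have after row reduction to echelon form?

Row reduce to echelon form.
R3 ← R3 + R1: [0, -18, -15]
R4 ← R4 + (2)·R1: [0, -18, -15]
R5 ← R5 − (5)·R1: [0, 72, 60]
R3 ← R3 − (3/2)·R2: [0, 0, 0]
R4 ← R4 − (3/2)·R2: [0, 0, 0]
R5 ← R5 + (6)·R2: [0, 0, 0]
Echelon form has 2 nonzero rows, so rank(A) = 2.
Each nonzero row contributes one pivot column: 2 pivot columns.

2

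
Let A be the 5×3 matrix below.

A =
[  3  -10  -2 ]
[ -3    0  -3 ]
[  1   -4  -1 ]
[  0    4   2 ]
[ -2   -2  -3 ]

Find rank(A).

2

Row reduce to echelon form.
R2 ← R2 + R1: [0, -10, -5]
R3 ← R3 − (1/3)·R1: [0, -2/3, -1/3]
R5 ← R5 + (2/3)·R1: [0, -26/3, -13/3]
R3 ← R3 − (1/15)·R2: [0, 0, 0]
R4 ← R4 + (2/5)·R2: [0, 0, 0]
R5 ← R5 − (13/15)·R2: [0, 0, 0]
Echelon form has 2 nonzero rows, so rank(A) = 2.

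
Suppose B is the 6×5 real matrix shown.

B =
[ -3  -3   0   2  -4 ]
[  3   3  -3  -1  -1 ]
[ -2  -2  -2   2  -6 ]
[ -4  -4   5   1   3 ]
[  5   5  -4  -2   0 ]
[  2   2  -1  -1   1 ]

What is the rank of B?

2

Row reduce to echelon form.
R2 ← R2 + R1: [0, 0, -3, 1, -5]
R3 ← R3 − (2/3)·R1: [0, 0, -2, 2/3, -10/3]
R4 ← R4 − (4/3)·R1: [0, 0, 5, -5/3, 25/3]
R5 ← R5 + (5/3)·R1: [0, 0, -4, 4/3, -20/3]
R6 ← R6 + (2/3)·R1: [0, 0, -1, 1/3, -5/3]
R3 ← R3 − (2/3)·R2: [0, 0, 0, 0, 0]
R4 ← R4 + (5/3)·R2: [0, 0, 0, 0, 0]
R5 ← R5 − (4/3)·R2: [0, 0, 0, 0, 0]
R6 ← R6 − (1/3)·R2: [0, 0, 0, 0, 0]
Echelon form has 2 nonzero rows, so rank(B) = 2.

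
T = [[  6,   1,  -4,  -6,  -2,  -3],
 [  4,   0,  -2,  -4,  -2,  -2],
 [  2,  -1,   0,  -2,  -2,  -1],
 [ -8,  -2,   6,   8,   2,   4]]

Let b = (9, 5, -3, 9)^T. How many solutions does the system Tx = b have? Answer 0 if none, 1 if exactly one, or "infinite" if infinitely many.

Row reduce the augmented matrix [T | b].
R2 ← R2 − (2/3)·R1: [0, -2/3, 2/3, 0, -2/3, 0, -1]
R3 ← R3 − (1/3)·R1: [0, -4/3, 4/3, 0, -4/3, 0, -6]
R4 ← R4 + (4/3)·R1: [0, -2/3, 2/3, 0, -2/3, 0, 21]
R3 ← R3 − (2)·R2: [0, 0, 0, 0, 0, 0, -4]
R4 ← R4 − R2: [0, 0, 0, 0, 0, 0, 22]
R4 ← R4 + (11/2)·R3: [0, 0, 0, 0, 0, 0, 0]
The echelon form has 3 nonzero rows; the last pivot sits in the augmented column, so rank(T) = 2 but rank([T|b]) = 3.
Since the ranks differ, the system is inconsistent.
It has no solutions.

0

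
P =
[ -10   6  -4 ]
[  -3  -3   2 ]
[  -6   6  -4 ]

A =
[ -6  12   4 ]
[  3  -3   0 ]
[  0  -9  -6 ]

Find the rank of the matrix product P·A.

First compute PA:
[[ 78, -102, -16],
 [  9, -45, -24],
 [ 54, -54,   0]]
Now row reduce the product.
R2 ← R2 − (3/26)·R1: [0, -432/13, -288/13]
R3 ← R3 − (9/13)·R1: [0, 216/13, 144/13]
R3 ← R3 + (1/2)·R2: [0, 0, 0]
2 nonzero rows, so rank(PA) = 2.

2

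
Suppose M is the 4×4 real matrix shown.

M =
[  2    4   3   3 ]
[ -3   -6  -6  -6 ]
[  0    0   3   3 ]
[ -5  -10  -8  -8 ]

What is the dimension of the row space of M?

Row reduce to echelon form.
R2 ← R2 + (3/2)·R1: [0, 0, -3/2, -3/2]
R4 ← R4 + (5/2)·R1: [0, 0, -1/2, -1/2]
R3 ← R3 + (2)·R2: [0, 0, 0, 0]
R4 ← R4 − (1/3)·R2: [0, 0, 0, 0]
Echelon form has 2 nonzero rows, so rank(M) = 2.
The row space has dimension equal to the rank: 2.

2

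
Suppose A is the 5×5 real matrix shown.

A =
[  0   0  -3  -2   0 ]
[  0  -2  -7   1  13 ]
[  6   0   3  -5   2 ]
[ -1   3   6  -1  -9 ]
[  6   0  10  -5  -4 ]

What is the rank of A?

5

Row reduce to echelon form.
Swap R1 ↔ R3
R4 ← R4 + (1/6)·R1: [0, 3, 13/2, -11/6, -26/3]
R5 ← R5 − R1: [0, 0, 7, 0, -6]
R4 ← R4 + (3/2)·R2: [0, 0, -4, -1/3, 65/6]
R4 ← R4 − (4/3)·R3: [0, 0, 0, 7/3, 65/6]
R5 ← R5 + (7/3)·R3: [0, 0, 0, -14/3, -6]
R5 ← R5 + (2)·R4: [0, 0, 0, 0, 47/3]
Echelon form has 5 nonzero rows, so rank(A) = 5.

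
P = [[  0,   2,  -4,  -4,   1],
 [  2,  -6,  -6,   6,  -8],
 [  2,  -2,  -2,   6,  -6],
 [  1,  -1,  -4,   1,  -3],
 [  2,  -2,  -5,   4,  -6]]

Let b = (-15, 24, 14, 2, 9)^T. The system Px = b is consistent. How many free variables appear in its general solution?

Row reduce the augmented matrix [P | b].
Swap R1 ↔ R2
R3 ← R3 − R1: [0, 4, 4, 0, 2, -10]
R4 ← R4 − (1/2)·R1: [0, 2, -1, -2, 1, -10]
R5 ← R5 − R1: [0, 4, 1, -2, 2, -15]
R3 ← R3 − (2)·R2: [0, 0, 12, 8, 0, 20]
R4 ← R4 − R2: [0, 0, 3, 2, 0, 5]
R5 ← R5 − (2)·R2: [0, 0, 9, 6, 0, 15]
R4 ← R4 − (1/4)·R3: [0, 0, 0, 0, 0, 0]
R5 ← R5 − (3/4)·R3: [0, 0, 0, 0, 0, 0]
The echelon form has 3 nonzero rows, and every pivot lies in the first 5 columns, so rank(P) = rank([P|b]) = 3.
The system is consistent.
Free variables = (unknowns) − (rank) = 5 − 3 = 2.

2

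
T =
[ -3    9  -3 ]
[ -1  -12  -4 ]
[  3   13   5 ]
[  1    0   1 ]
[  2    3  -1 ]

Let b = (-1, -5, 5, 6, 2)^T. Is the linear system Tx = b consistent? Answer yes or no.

no

Row reduce the augmented matrix [T | b].
R2 ← R2 − (1/3)·R1: [0, -15, -3, -14/3]
R3 ← R3 + R1: [0, 22, 2, 4]
R4 ← R4 + (1/3)·R1: [0, 3, 0, 17/3]
R5 ← R5 + (2/3)·R1: [0, 9, -3, 4/3]
R3 ← R3 + (22/15)·R2: [0, 0, -12/5, -128/45]
R4 ← R4 + (1/5)·R2: [0, 0, -3/5, 71/15]
R5 ← R5 + (3/5)·R2: [0, 0, -24/5, -22/15]
R4 ← R4 − (1/4)·R3: [0, 0, 0, 49/9]
R5 ← R5 − (2)·R3: [0, 0, 0, 38/9]
R5 ← R5 − (38/49)·R4: [0, 0, 0, 0]
The echelon form has 4 nonzero rows; the last pivot sits in the augmented column, so rank(T) = 3 but rank([T|b]) = 4.
Since the ranks differ, the system is inconsistent.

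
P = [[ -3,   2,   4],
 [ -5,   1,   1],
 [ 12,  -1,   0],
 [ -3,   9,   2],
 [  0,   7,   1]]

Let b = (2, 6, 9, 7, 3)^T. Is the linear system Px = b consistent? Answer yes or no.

Row reduce the augmented matrix [P | b].
R2 ← R2 − (5/3)·R1: [0, -7/3, -17/3, 8/3]
R3 ← R3 + (4)·R1: [0, 7, 16, 17]
R4 ← R4 − R1: [0, 7, -2, 5]
R3 ← R3 + (3)·R2: [0, 0, -1, 25]
R4 ← R4 + (3)·R2: [0, 0, -19, 13]
R5 ← R5 + (3)·R2: [0, 0, -16, 11]
R4 ← R4 − (19)·R3: [0, 0, 0, -462]
R5 ← R5 − (16)·R3: [0, 0, 0, -389]
R5 ← R5 − (389/462)·R4: [0, 0, 0, 0]
The echelon form has 4 nonzero rows; the last pivot sits in the augmented column, so rank(P) = 3 but rank([P|b]) = 4.
Since the ranks differ, the system is inconsistent.

no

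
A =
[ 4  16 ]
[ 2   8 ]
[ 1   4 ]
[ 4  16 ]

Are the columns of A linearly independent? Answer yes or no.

Row reduce A to echelon form.
R2 ← R2 − (1/2)·R1: [0, 0]
R3 ← R3 − (1/4)·R1: [0, 0]
R4 ← R4 − R1: [0, 0]
1 pivot among 2 columns.
Only 1 < 2 pivot columns, so the columns are linearly dependent.

no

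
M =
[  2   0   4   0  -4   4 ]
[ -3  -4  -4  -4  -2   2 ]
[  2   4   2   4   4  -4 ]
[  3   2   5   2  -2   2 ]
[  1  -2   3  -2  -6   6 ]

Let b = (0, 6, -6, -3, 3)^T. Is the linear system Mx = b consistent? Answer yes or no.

Row reduce the augmented matrix [M | b].
R2 ← R2 + (3/2)·R1: [0, -4, 2, -4, -8, 8, 6]
R3 ← R3 − R1: [0, 4, -2, 4, 8, -8, -6]
R4 ← R4 − (3/2)·R1: [0, 2, -1, 2, 4, -4, -3]
R5 ← R5 − (1/2)·R1: [0, -2, 1, -2, -4, 4, 3]
R3 ← R3 + R2: [0, 0, 0, 0, 0, 0, 0]
R4 ← R4 + (1/2)·R2: [0, 0, 0, 0, 0, 0, 0]
R5 ← R5 − (1/2)·R2: [0, 0, 0, 0, 0, 0, 0]
The echelon form has 2 nonzero rows, and every pivot lies in the first 6 columns, so rank(M) = rank([M|b]) = 2.
The system is consistent.

yes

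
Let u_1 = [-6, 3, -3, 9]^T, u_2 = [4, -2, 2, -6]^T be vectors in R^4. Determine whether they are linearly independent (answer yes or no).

no

Form the matrix with these vectors as rows and row reduce.
R2 ← R2 + (2/3)·R1: [0, 0, 0, 0]
1 nonzero row, so the 2 vectors span a space of dimension 1.
Since 1 < 2, the vectors are linearly dependent.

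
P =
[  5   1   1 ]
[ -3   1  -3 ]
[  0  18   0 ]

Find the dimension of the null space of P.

0

Row reduce to echelon form.
R2 ← R2 + (3/5)·R1: [0, 8/5, -12/5]
R3 ← R3 − (45/4)·R2: [0, 0, 27]
3 nonzero rows, so rank(P) = 3.
P has 3 columns; by rank–nullity, nullity = 3 − 3 = 0.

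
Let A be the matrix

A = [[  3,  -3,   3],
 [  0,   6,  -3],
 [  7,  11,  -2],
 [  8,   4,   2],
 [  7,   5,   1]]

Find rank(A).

2

Row reduce to echelon form.
R3 ← R3 − (7/3)·R1: [0, 18, -9]
R4 ← R4 − (8/3)·R1: [0, 12, -6]
R5 ← R5 − (7/3)·R1: [0, 12, -6]
R3 ← R3 − (3)·R2: [0, 0, 0]
R4 ← R4 − (2)·R2: [0, 0, 0]
R5 ← R5 − (2)·R2: [0, 0, 0]
Echelon form has 2 nonzero rows, so rank(A) = 2.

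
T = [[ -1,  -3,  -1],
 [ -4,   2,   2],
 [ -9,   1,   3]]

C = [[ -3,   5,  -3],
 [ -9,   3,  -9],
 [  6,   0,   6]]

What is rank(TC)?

First compute TC:
[[ 24, -14,  24],
 [  6, -14,   6],
 [ 36, -42,  36]]
Now row reduce the product.
R2 ← R2 − (1/4)·R1: [0, -21/2, 0]
R3 ← R3 − (3/2)·R1: [0, -21, 0]
R3 ← R3 − (2)·R2: [0, 0, 0]
2 nonzero rows, so rank(TC) = 2.

2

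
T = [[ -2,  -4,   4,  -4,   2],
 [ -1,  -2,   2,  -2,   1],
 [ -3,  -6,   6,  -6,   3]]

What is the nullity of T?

Row reduce to echelon form.
R2 ← R2 − (1/2)·R1: [0, 0, 0, 0, 0]
R3 ← R3 − (3/2)·R1: [0, 0, 0, 0, 0]
1 nonzero row, so rank(T) = 1.
T has 5 columns; by rank–nullity, nullity = 5 − 1 = 4.

4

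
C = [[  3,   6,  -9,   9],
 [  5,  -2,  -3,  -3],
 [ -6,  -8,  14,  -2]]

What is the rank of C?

3

Row reduce to echelon form.
R2 ← R2 − (5/3)·R1: [0, -12, 12, -18]
R3 ← R3 + (2)·R1: [0, 4, -4, 16]
R3 ← R3 + (1/3)·R2: [0, 0, 0, 10]
Echelon form has 3 nonzero rows, so rank(C) = 3.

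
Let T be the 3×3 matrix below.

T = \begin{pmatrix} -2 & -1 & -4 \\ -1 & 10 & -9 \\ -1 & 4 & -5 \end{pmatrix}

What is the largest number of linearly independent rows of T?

Row reduce to echelon form.
R2 ← R2 − (1/2)·R1: [0, 21/2, -7]
R3 ← R3 − (1/2)·R1: [0, 9/2, -3]
R3 ← R3 − (3/7)·R2: [0, 0, 0]
Echelon form has 2 nonzero rows, so rank(T) = 2.
The rank gives the maximum number of linearly independent rows: 2.

2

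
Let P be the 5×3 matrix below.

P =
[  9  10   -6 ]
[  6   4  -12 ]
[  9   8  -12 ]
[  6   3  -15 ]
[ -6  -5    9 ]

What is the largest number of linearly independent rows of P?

Row reduce to echelon form.
R2 ← R2 − (2/3)·R1: [0, -8/3, -8]
R3 ← R3 − R1: [0, -2, -6]
R4 ← R4 − (2/3)·R1: [0, -11/3, -11]
R5 ← R5 + (2/3)·R1: [0, 5/3, 5]
R3 ← R3 − (3/4)·R2: [0, 0, 0]
R4 ← R4 − (11/8)·R2: [0, 0, 0]
R5 ← R5 + (5/8)·R2: [0, 0, 0]
Echelon form has 2 nonzero rows, so rank(P) = 2.
The rank gives the maximum number of linearly independent rows: 2.

2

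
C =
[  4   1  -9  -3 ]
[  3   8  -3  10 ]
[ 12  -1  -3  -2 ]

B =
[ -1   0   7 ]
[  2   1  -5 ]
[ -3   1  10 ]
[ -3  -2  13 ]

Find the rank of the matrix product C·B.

3

First compute CB:
[[ 34,  -2, -106],
 [ -8, -15,  81],
 [  1,   0,  33]]
Now row reduce the product.
R2 ← R2 + (4/17)·R1: [0, -263/17, 953/17]
R3 ← R3 − (1/34)·R1: [0, 1/17, 614/17]
R3 ← R3 + (1/263)·R2: [0, 0, 9555/263]
3 nonzero rows, so rank(CB) = 3.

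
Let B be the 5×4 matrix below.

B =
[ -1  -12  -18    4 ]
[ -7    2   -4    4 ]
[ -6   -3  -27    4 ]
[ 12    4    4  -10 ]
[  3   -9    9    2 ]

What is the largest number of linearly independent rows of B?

4

Row reduce to echelon form.
R2 ← R2 − (7)·R1: [0, 86, 122, -24]
R3 ← R3 − (6)·R1: [0, 69, 81, -20]
R4 ← R4 + (12)·R1: [0, -140, -212, 38]
R5 ← R5 + (3)·R1: [0, -45, -45, 14]
R3 ← R3 − (69/86)·R2: [0, 0, -726/43, -32/43]
R4 ← R4 + (70/43)·R2: [0, 0, -576/43, -46/43]
R5 ← R5 + (45/86)·R2: [0, 0, 810/43, 62/43]
R4 ← R4 − (96/121)·R3: [0, 0, 0, -58/121]
R5 ← R5 + (135/121)·R3: [0, 0, 0, 74/121]
R5 ← R5 + (37/29)·R4: [0, 0, 0, 0]
Echelon form has 4 nonzero rows, so rank(B) = 4.
The rank gives the maximum number of linearly independent rows: 4.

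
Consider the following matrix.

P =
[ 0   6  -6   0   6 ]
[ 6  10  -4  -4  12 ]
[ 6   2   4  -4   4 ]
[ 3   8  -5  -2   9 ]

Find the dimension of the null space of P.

Row reduce to echelon form.
Swap R1 ↔ R2
R3 ← R3 − R1: [0, -8, 8, 0, -8]
R4 ← R4 − (1/2)·R1: [0, 3, -3, 0, 3]
R3 ← R3 + (4/3)·R2: [0, 0, 0, 0, 0]
R4 ← R4 − (1/2)·R2: [0, 0, 0, 0, 0]
2 nonzero rows, so rank(P) = 2.
P has 5 columns; by rank–nullity, nullity = 5 − 2 = 3.

3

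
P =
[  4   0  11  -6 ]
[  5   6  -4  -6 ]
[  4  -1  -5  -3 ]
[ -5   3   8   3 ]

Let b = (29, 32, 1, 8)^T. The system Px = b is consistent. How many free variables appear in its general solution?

Row reduce the augmented matrix [P | b].
R2 ← R2 − (5/4)·R1: [0, 6, -71/4, 3/2, -17/4]
R3 ← R3 − R1: [0, -1, -16, 3, -28]
R4 ← R4 + (5/4)·R1: [0, 3, 87/4, -9/2, 177/4]
R3 ← R3 + (1/6)·R2: [0, 0, -455/24, 13/4, -689/24]
R4 ← R4 − (1/2)·R2: [0, 0, 245/8, -21/4, 371/8]
R4 ← R4 + (21/13)·R3: [0, 0, 0, 0, 0]
The echelon form has 3 nonzero rows, and every pivot lies in the first 4 columns, so rank(P) = rank([P|b]) = 3.
The system is consistent.
Free variables = (unknowns) − (rank) = 4 − 3 = 1.

1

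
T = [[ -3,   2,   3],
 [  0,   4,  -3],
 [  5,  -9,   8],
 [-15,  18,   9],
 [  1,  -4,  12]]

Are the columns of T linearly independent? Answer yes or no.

Row reduce T to echelon form.
R3 ← R3 + (5/3)·R1: [0, -17/3, 13]
R4 ← R4 − (5)·R1: [0, 8, -6]
R5 ← R5 + (1/3)·R1: [0, -10/3, 13]
R3 ← R3 + (17/12)·R2: [0, 0, 35/4]
R4 ← R4 − (2)·R2: [0, 0, 0]
R5 ← R5 + (5/6)·R2: [0, 0, 21/2]
R5 ← R5 − (6/5)·R3: [0, 0, 0]
3 pivots among 3 columns.
Every column is a pivot column, so the columns are linearly independent.

yes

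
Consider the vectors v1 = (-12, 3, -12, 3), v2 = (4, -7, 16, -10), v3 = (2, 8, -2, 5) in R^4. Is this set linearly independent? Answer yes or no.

yes

Form the matrix with these vectors as rows and row reduce.
R2 ← R2 + (1/3)·R1: [0, -6, 12, -9]
R3 ← R3 + (1/6)·R1: [0, 17/2, -4, 11/2]
R3 ← R3 + (17/12)·R2: [0, 0, 13, -29/4]
3 nonzero rows, so the 3 vectors span a space of dimension 3.
Since 3 = 3, the vectors are linearly independent.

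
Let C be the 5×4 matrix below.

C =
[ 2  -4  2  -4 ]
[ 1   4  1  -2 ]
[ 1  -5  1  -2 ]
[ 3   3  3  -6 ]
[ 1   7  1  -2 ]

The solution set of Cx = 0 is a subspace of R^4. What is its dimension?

2

Row reduce to echelon form.
R2 ← R2 − (1/2)·R1: [0, 6, 0, 0]
R3 ← R3 − (1/2)·R1: [0, -3, 0, 0]
R4 ← R4 − (3/2)·R1: [0, 9, 0, 0]
R5 ← R5 − (1/2)·R1: [0, 9, 0, 0]
R3 ← R3 + (1/2)·R2: [0, 0, 0, 0]
R4 ← R4 − (3/2)·R2: [0, 0, 0, 0]
R5 ← R5 − (3/2)·R2: [0, 0, 0, 0]
2 nonzero rows, so rank(C) = 2.
C has 4 columns; by rank–nullity, nullity = 4 − 2 = 2.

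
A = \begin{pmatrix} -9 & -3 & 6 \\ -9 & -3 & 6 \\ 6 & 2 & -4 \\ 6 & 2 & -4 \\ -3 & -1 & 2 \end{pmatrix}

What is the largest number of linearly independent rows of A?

1

Row reduce to echelon form.
R2 ← R2 − R1: [0, 0, 0]
R3 ← R3 + (2/3)·R1: [0, 0, 0]
R4 ← R4 + (2/3)·R1: [0, 0, 0]
R5 ← R5 − (1/3)·R1: [0, 0, 0]
Echelon form has 1 nonzero row, so rank(A) = 1.
The rank gives the maximum number of linearly independent rows: 1.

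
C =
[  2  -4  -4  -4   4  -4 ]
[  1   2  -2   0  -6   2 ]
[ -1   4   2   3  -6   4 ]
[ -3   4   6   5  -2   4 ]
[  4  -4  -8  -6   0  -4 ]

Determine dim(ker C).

4

Row reduce to echelon form.
R2 ← R2 − (1/2)·R1: [0, 4, 0, 2, -8, 4]
R3 ← R3 + (1/2)·R1: [0, 2, 0, 1, -4, 2]
R4 ← R4 + (3/2)·R1: [0, -2, 0, -1, 4, -2]
R5 ← R5 − (2)·R1: [0, 4, 0, 2, -8, 4]
R3 ← R3 − (1/2)·R2: [0, 0, 0, 0, 0, 0]
R4 ← R4 + (1/2)·R2: [0, 0, 0, 0, 0, 0]
R5 ← R5 − R2: [0, 0, 0, 0, 0, 0]
2 nonzero rows, so rank(C) = 2.
C has 6 columns; by rank–nullity, nullity = 6 − 2 = 4.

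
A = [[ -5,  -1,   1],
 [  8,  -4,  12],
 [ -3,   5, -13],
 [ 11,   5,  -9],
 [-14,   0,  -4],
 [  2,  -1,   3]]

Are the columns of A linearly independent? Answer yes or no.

Row reduce A to echelon form.
R2 ← R2 + (8/5)·R1: [0, -28/5, 68/5]
R3 ← R3 − (3/5)·R1: [0, 28/5, -68/5]
R4 ← R4 + (11/5)·R1: [0, 14/5, -34/5]
R5 ← R5 − (14/5)·R1: [0, 14/5, -34/5]
R6 ← R6 + (2/5)·R1: [0, -7/5, 17/5]
R3 ← R3 + R2: [0, 0, 0]
R4 ← R4 + (1/2)·R2: [0, 0, 0]
R5 ← R5 + (1/2)·R2: [0, 0, 0]
R6 ← R6 − (1/4)·R2: [0, 0, 0]
2 pivots among 3 columns.
Only 2 < 3 pivot columns, so the columns are linearly dependent.

no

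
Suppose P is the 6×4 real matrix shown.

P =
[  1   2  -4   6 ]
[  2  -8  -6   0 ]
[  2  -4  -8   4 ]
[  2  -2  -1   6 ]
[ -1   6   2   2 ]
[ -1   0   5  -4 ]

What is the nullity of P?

Row reduce to echelon form.
R2 ← R2 − (2)·R1: [0, -12, 2, -12]
R3 ← R3 − (2)·R1: [0, -8, 0, -8]
R4 ← R4 − (2)·R1: [0, -6, 7, -6]
R5 ← R5 + R1: [0, 8, -2, 8]
R6 ← R6 + R1: [0, 2, 1, 2]
R3 ← R3 − (2/3)·R2: [0, 0, -4/3, 0]
R4 ← R4 − (1/2)·R2: [0, 0, 6, 0]
R5 ← R5 + (2/3)·R2: [0, 0, -2/3, 0]
R6 ← R6 + (1/6)·R2: [0, 0, 4/3, 0]
R4 ← R4 + (9/2)·R3: [0, 0, 0, 0]
R5 ← R5 − (1/2)·R3: [0, 0, 0, 0]
R6 ← R6 + R3: [0, 0, 0, 0]
3 nonzero rows, so rank(P) = 3.
P has 4 columns; by rank–nullity, nullity = 4 − 3 = 1.

1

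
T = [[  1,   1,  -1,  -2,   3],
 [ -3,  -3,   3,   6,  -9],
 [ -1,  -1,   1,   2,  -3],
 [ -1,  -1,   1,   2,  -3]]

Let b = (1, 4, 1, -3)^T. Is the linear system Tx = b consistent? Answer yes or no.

no

Row reduce the augmented matrix [T | b].
R2 ← R2 + (3)·R1: [0, 0, 0, 0, 0, 7]
R3 ← R3 + R1: [0, 0, 0, 0, 0, 2]
R4 ← R4 + R1: [0, 0, 0, 0, 0, -2]
R3 ← R3 − (2/7)·R2: [0, 0, 0, 0, 0, 0]
R4 ← R4 + (2/7)·R2: [0, 0, 0, 0, 0, 0]
The echelon form has 2 nonzero rows; the last pivot sits in the augmented column, so rank(T) = 1 but rank([T|b]) = 2.
Since the ranks differ, the system is inconsistent.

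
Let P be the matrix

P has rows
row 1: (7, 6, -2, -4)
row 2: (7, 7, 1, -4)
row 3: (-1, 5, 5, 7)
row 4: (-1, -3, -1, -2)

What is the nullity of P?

1

Row reduce to echelon form.
R2 ← R2 − R1: [0, 1, 3, 0]
R3 ← R3 + (1/7)·R1: [0, 41/7, 33/7, 45/7]
R4 ← R4 + (1/7)·R1: [0, -15/7, -9/7, -18/7]
R3 ← R3 − (41/7)·R2: [0, 0, -90/7, 45/7]
R4 ← R4 + (15/7)·R2: [0, 0, 36/7, -18/7]
R4 ← R4 + (2/5)·R3: [0, 0, 0, 0]
3 nonzero rows, so rank(P) = 3.
P has 4 columns; by rank–nullity, nullity = 4 − 3 = 1.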